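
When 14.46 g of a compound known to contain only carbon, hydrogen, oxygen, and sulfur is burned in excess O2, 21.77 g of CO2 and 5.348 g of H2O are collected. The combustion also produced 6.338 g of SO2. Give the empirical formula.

C5H6O3S

mol C = 21.77 / 44.01 = 0.4947; mass C = 0.4947 × 12.01 = 5.941 g
mol H = 2 × (5.348 / 18.02) = 0.5936; mass H = 0.5936 × 1.008 = 0.5983 g
mol S = 6.338 / 64.07 = 0.09892; mass S = 3.172 g
mass O = 14.46 − (9.712) = 4.748 g → mol O = 0.2968
Ratios (÷ 0.09892): C 5.000, H 6.000, O 3.000, S 1.000
→ C5H6O3S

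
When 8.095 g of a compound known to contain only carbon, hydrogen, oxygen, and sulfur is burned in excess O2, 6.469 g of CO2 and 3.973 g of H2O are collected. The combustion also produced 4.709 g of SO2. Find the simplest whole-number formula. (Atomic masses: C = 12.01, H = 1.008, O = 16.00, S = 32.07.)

C2H6O3S

mol C = 6.469 / 44.01 = 0.1470; mass C = 0.1470 × 12.01 = 1.765 g
mol H = 2 × (3.973 / 18.02) = 0.4410; mass H = 0.4410 × 1.008 = 0.4445 g
mol S = 4.709 / 64.07 = 0.07350; mass S = 2.357 g
mass O = 8.095 − (4.567) = 3.528 g → mol O = 0.2205
Ratios (÷ 0.0735): C 2.000, H 6.000, O 3.000, S 1.000
Ratio ≈ 2:6:3:1, so the empirical formula is C2H6O3S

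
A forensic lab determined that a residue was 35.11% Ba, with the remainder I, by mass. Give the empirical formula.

BaI2

Assume 100 g: 35.11 g Ba, 64.89 g I.
Moles — Ba: 35.11 / 137.33 = 0.2557 mol; I: 64.89 / 126.90 = 0.5113 mol
Ratios (÷ 0.2557): Ba 1.000, I 2.000
→ BaI2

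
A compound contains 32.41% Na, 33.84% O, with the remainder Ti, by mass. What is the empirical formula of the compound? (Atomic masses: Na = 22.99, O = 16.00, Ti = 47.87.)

Na2O3Ti

Assume 100 g: 32.41 g Na, 33.84 g O, 33.75 g Ti.
Moles — Na: 32.41 / 22.99 = 1.41 mol; O: 33.84 / 16.00 = 2.115 mol; Ti: 33.75 / 47.87 = 0.705 mol
Divide by the smallest (0.705 mol Ti): Na 2.000, O 3.000, Ti 1.000
→ Na2O3Ti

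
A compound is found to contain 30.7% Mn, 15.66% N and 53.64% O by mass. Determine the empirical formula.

Assume 100 g: 30.7 g Mn, 15.66 g N, 53.64 g O.
Mn: 30.7 g ÷ 54.94 g/mol = 0.5588 mol
N: 15.66 g ÷ 14.01 g/mol = 1.118 mol
O: 53.64 g ÷ 16.00 g/mol = 3.353 mol
Smallest is Mn at 0.5588 mol; normalising gives Mn 1.000, N 2.000, O 6.000
≈ 1:2:6 → MnN2O6

MnN2O6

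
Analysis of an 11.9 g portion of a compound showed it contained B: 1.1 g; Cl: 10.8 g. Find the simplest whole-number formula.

B: 1.1 g ÷ 10.81 g/mol = 0.1018 mol
Cl: 10.8 g ÷ 35.45 g/mol = 0.3047 mol
Ratios (÷ 0.1018): B 1.000, Cl 2.994
→ BCl3

BCl3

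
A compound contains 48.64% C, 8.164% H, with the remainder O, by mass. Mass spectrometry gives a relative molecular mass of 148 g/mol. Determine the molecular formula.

C6H12O4

Assume 100 g: 48.64 g C, 8.164 g H, 43.196 g O.
n(C) = 48.64/12.01 = 4.05, n(H) = 8.164/1.008 = 8.099, n(O) = 43.196/16.00 = 2.7
Divide by the smallest (2.7 mol O): C 1.500, H 3.000, O 1.000
Scaling by 2: C 3.00, H 6.00, O 2.00 → C3H6O2
Empirical-formula mass = 74.08 g/mol
n = 148 / 74.08 = 2.00 ≈ 2
Molecular formula = (C3H6O2)×2 = C6H12O4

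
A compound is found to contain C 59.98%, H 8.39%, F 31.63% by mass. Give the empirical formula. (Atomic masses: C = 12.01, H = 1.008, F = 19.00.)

C3H5F

Assume 100 g: 59.98 g C, 8.39 g H, 31.63 g F.
Moles — C: 59.98 / 12.01 = 4.994 mol; H: 8.39 / 1.008 = 8.323 mol; F: 31.63 / 19.00 = 1.665 mol
Smallest is F at 1.665 mol; normalising gives C 3.000, H 5.000, F 1.000
→ C3H5F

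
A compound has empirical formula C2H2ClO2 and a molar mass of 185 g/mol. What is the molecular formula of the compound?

Empirical-formula mass = 93.49 g/mol
n = 185 / 93.49 = 1.98 ≈ 2
Molecular formula = (C2H2ClO2)2 = C4H4Cl2O4

C4H4Cl2O4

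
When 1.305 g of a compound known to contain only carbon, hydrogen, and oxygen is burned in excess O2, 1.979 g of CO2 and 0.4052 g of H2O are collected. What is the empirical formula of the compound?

CHO

mol C = 1.979 / 44.01 = 0.04497; mass C = 0.04497 × 12.01 = 0.5401 g
mol H = 2 × (0.4052 / 18.02) = 0.04497; mass H = 0.04497 × 1.008 = 0.04533 g
mass O = 1.305 − (0.5854) = 0.7196 g → mol O = 0.04498
Ratios (÷ 0.04497): C 1.000, H 1.000, O 1.000
Ratio ≈ 1:1:1, so the empirical formula is CHO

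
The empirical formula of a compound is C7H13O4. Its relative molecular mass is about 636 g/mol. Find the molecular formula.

C28H52O16

Empirical-formula mass = 161.17 g/mol
n = 636 / 161.17 = 3.95 ≈ 4
Molecular formula = (C7H13O4)4 = C28H52O16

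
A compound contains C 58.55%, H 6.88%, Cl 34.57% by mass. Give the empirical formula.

Assume 100 g: 58.55 g C, 6.88 g H, 34.57 g Cl.
Moles — C: 58.55 / 12.01 = 4.875 mol; H: 6.88 / 1.008 = 6.825 mol; Cl: 34.57 / 35.45 = 0.9752 mol
Smallest is Cl at 0.9752 mol; normalising gives C 4.999, H 6.999, Cl 1.000
Ratio ≈ 5:7:1, so the empirical formula is C5H7Cl

C5H7Cl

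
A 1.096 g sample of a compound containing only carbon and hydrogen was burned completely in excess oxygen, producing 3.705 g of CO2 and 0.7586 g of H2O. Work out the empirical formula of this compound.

mol C = 3.705 / 44.01 = 0.08419; mass C = 0.08419 × 12.01 = 1.011 g
mol H = 2 × (0.7586 / 18.02) = 0.08420; mass H = 0.08420 × 1.008 = 0.08487 g
Smallest is C at 0.08419 mol; normalising gives C 1.000, H 1.000
→ CH

CH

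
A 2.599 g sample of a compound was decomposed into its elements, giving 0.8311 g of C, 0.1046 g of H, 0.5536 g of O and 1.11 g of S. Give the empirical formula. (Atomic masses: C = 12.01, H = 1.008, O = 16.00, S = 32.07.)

Moles — C: 0.8311 / 12.01 = 0.0692 mol; H: 0.1046 / 1.008 = 0.1038 mol; O: 0.5536 / 16.00 = 0.0346 mol; S: 1.11 / 32.07 = 0.03461 mol
Ratios (÷ 0.0346): C 2.000, H 2.999, O 1.000, S 1.000
≈ 2:3:1:1 → C2H3OS

C2H3OS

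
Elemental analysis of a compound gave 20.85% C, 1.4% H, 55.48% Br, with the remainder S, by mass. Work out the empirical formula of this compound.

C5H4Br2S2

Assume 100 g: 20.85 g C, 1.4 g H, 55.48 g Br, 22.27 g S.
n(C) = 20.85/12.01 = 1.736, n(H) = 1.4/1.008 = 1.389, n(Br) = 55.48/79.90 = 0.6944, n(S) = 22.27/32.07 = 0.6944
Divide by the smallest (0.6944 mol Br): C 2.500, H 2.000, Br 1.000, S 1.000
Scaling by 2: C 5.00, H 4.00, Br 2.00, S 2.00 → C5H4Br2S2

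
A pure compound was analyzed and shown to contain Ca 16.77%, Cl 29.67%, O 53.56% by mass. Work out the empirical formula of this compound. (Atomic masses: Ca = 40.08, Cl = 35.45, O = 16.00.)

Assume 100 g: 16.77 g Ca, 29.67 g Cl, 53.56 g O.
Moles — Ca: 16.77 / 40.08 = 0.4184 mol; Cl: 29.67 / 35.45 = 0.837 mol; O: 53.56 / 16.00 = 3.348 mol
Ratios (÷ 0.4184): Ca 1.000, Cl 2.000, O 8.000
≈ 1:2:8 → CaCl2O8

CaCl2O8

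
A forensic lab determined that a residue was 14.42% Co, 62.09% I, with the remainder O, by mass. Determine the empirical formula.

Assume 100 g: 14.42 g Co, 62.09 g I, 23.49 g O.
Moles — Co: 14.42 / 58.93 = 0.2447 mol; I: 62.09 / 126.90 = 0.4893 mol; O: 23.49 / 16.00 = 1.468 mol
Ratios (÷ 0.2447): Co 1.000, I 2.000, O 6.000
≈ 1:2:6 → CoI2O6

CoI2O6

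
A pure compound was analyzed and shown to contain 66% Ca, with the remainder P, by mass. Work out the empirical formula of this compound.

Assume 100 g: 66 g Ca, 34 g P.
Ca: 66 g ÷ 40.08 g/mol = 1.647 mol
P: 34 g ÷ 30.97 g/mol = 1.098 mol
Divide by the smallest (1.098 mol P): Ca 1.500, P 1.000
×2: Ca 3.00, P 2.00 → Ca3P2

Ca3P2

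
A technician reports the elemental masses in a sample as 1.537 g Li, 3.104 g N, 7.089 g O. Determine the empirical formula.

LiNO2

Moles — Li: 1.537 / 6.94 = 0.2215 mol; N: 3.104 / 14.01 = 0.2216 mol; O: 7.089 / 16.00 = 0.4431 mol
Ratios (÷ 0.2215): Li 1.000, N 1.000, O 2.001
Ratio ≈ 1:1:2, so the empirical formula is LiNO2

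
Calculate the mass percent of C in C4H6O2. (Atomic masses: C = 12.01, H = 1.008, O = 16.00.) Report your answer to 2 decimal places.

Molar mass = 4(12.01) + 6(1.008) + 2(16.00) = 86.088 g/mol
Mass of C per mole = 4 × 12.01 = 48.040 g
% C = 48.040 / 86.088 × 100 = 55.80%

55.80%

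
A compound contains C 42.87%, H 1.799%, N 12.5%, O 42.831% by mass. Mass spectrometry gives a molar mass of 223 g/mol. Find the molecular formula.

Assume 100 g: 42.87 g C, 1.799 g H, 12.5 g N, 42.831 g O.
Moles — C: 42.87 / 12.01 = 3.57 mol; H: 1.799 / 1.008 = 1.785 mol; N: 12.5 / 14.01 = 0.8922 mol; O: 42.831 / 16.00 = 2.677 mol
Ratios (÷ 0.8922): C 4.001, H 2.000, N 1.000, O 3.000
Ratio ≈ 4:2:1:3, so the empirical formula is C4H2NO3
Empirical-formula mass = 112.07 g/mol
n = 223 / 112.07 = 1.99 ≈ 2
Molecular formula = (C4H2NO3)×2 = C8H4N2O6

C8H4N2O6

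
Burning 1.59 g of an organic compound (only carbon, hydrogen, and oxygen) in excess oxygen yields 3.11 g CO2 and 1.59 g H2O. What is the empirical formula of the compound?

mol C = 3.11 / 44.01 = 0.07067; mass C = 0.07067 × 12.01 = 0.8487 g
mol H = 2 × (1.59 / 18.02) = 0.1765; mass H = 0.1765 × 1.008 = 0.1779 g
mass O = 1.59 − (1.027) = 0.5634 g → mol O = 0.03521
Ratios (÷ 0.03521): C 2.007, H 5.011, O 1.000
→ C2H5O

C2H5O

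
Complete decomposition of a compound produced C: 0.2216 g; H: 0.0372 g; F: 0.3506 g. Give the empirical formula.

Moles — C: 0.2216 / 12.01 = 0.01845 mol; H: 0.0372 / 1.008 = 0.0369 mol; F: 0.3506 / 19.00 = 0.01845 mol
Divide by the smallest (0.01845 mol C): C 1.000, H 2.000, F 1.000
→ CH2F

CH2F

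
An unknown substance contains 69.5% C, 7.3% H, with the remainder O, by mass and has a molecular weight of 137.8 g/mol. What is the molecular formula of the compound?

C8H10O2

Assume 100 g: 69.5 g C, 7.3 g H, 23.2 g O.
n(C) = 69.5/12.01 = 5.787, n(H) = 7.3/1.008 = 7.242, n(O) = 23.2/16.00 = 1.45
Smallest is O at 1.45 mol; normalising gives C 3.991, H 4.995, O 1.000
≈ 4:5:1 → C4H5O
Empirical-formula mass = 69.08 g/mol
n = 137.8 / 69.08 = 1.99 ≈ 2
Molecular formula = (C4H5O)×2 = C8H10O2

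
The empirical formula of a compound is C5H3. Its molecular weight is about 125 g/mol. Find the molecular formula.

Empirical-formula mass = 63.07 g/mol
n = 125 / 63.07 = 1.98 ≈ 2
Molecular formula = (C5H3)2 = C10H6

C10H6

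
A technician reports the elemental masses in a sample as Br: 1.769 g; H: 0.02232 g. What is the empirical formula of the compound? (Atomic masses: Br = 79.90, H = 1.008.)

Moles — Br: 1.769 / 79.90 = 0.02214 mol; H: 0.02232 / 1.008 = 0.02214 mol
Divide by the smallest (0.02214 mol Br): Br 1.000, H 1.000
Ratio ≈ 1:1, so the empirical formula is BrH

BrH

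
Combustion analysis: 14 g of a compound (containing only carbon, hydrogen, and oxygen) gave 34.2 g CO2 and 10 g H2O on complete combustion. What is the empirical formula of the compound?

C7H10O2

mol C = 34.2 / 44.01 = 0.7771; mass C = 0.7771 × 12.01 = 9.333 g
mol H = 2 × (10 / 18.02) = 1.110; mass H = 1.110 × 1.008 = 1.119 g
mass O = 14 − (10.45) = 3.548 g → mol O = 0.2218
Ratios (÷ 0.2218): C 3.504, H 5.005, O 1.000
Scaling by 2: C 7.01, H 10.01, O 2.00 → C7H10O2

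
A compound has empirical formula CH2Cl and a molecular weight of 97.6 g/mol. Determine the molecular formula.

Empirical-formula mass = 49.48 g/mol
n = 97.6 / 49.48 = 1.97 ≈ 2
Molecular formula = (CH2Cl)2 = C2H4Cl2

C2H4Cl2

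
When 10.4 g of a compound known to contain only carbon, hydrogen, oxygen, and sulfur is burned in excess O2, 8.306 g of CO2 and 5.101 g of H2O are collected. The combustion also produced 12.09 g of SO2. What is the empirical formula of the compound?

C2H6OS2

mol C = 8.306 / 44.01 = 0.1887; mass C = 0.1887 × 12.01 = 2.267 g
mol H = 2 × (5.101 / 18.02) = 0.5661; mass H = 0.5661 × 1.008 = 0.5707 g
mol S = 12.09 / 64.07 = 0.1887; mass S = 6.052 g
mass O = 10.4 − (8.889) = 1.511 g → mol O = 0.09444
Divide by the smallest (0.09444 mol O): C 1.998, H 5.995, O 1.000, S 1.998
→ C2H6OS2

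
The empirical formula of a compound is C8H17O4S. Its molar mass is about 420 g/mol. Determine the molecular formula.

C16H34O8S2

Empirical-formula mass = 209.29 g/mol
n = 420 / 209.29 = 2.01 ≈ 2
Molecular formula = (C8H17O4S)2 = C16H34O8S2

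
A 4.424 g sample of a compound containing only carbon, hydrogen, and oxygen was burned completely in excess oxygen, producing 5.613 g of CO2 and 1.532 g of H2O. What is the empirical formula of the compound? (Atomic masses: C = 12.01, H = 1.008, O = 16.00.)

C3H4O4

mol C = 5.613 / 44.01 = 0.1275; mass C = 0.1275 × 12.01 = 1.532 g
mol H = 2 × (1.532 / 18.02) = 0.1700; mass H = 0.1700 × 1.008 = 0.1714 g
mass O = 4.424 − (1.703) = 2.721 g → mol O = 0.1701
Smallest is C at 0.1275 mol; normalising gives C 1.000, H 1.333, O 1.333
Multiply by 3: C 3.00, H 4.00, O 4.00 → C3H4O4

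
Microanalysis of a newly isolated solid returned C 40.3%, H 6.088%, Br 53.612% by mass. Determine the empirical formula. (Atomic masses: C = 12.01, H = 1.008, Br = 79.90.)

C5H9Br

Assume 100 g: 40.3 g C, 6.088 g H, 53.612 g Br.
n(C) = 40.3/12.01 = 3.356, n(H) = 6.088/1.008 = 6.04, n(Br) = 53.612/79.90 = 0.671
Smallest is Br at 0.671 mol; normalising gives C 5.001, H 9.001, Br 1.000
≈ 5:9:1 → C5H9Br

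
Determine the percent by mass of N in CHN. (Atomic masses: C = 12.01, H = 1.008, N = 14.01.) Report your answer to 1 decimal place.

51.8%

Molar mass = 1(12.01) + 1(1.008) + 1(14.01) = 27.028 g/mol
Mass of N per mole = 1 × 14.01 = 14.010 g
% N = 14.010 / 27.028 × 100 = 51.8%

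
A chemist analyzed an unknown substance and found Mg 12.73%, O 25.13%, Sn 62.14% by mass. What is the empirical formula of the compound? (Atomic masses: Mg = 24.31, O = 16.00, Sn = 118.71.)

MgO3Sn

Assume 100 g: 12.73 g Mg, 25.13 g O, 62.14 g Sn.
Mg: 12.73 g ÷ 24.31 g/mol = 0.5237 mol
O: 25.13 g ÷ 16.00 g/mol = 1.571 mol
Sn: 62.14 g ÷ 118.71 g/mol = 0.5235 mol
Divide by the smallest (0.5235 mol Sn): Mg 1.000, O 3.000, Sn 1.000
≈ 1:3:1 → MgO3Sn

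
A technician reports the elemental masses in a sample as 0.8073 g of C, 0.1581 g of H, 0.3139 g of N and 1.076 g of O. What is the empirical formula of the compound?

Moles — C: 0.8073 / 12.01 = 0.06722 mol; H: 0.1581 / 1.008 = 0.1568 mol; N: 0.3139 / 14.01 = 0.02241 mol; O: 1.076 / 16.00 = 0.06725 mol
Ratios (÷ 0.02241): C 3.000, H 7.000, N 1.000, O 3.002
Ratio ≈ 3:7:1:3, so the empirical formula is C3H7NO3

C3H7NO3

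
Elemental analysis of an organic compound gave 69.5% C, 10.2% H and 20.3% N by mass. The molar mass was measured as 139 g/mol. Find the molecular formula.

Assume 100 g: 69.5 g C, 10.2 g H, 20.3 g N.
Moles — C: 69.5 / 12.01 = 5.787 mol; H: 10.2 / 1.008 = 10.12 mol; N: 20.3 / 14.01 = 1.449 mol
Smallest is N at 1.449 mol; normalising gives C 3.994, H 6.984, N 1.000
→ C4H7N
Empirical-formula mass = 69.11 g/mol
n = 139 / 69.11 = 2.01 ≈ 2
Molecular formula = (C4H7N)×2 = C8H14N2

C8H14N2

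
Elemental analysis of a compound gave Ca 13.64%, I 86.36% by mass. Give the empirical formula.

Assume 100 g: 13.64 g Ca, 86.36 g I.
Moles — Ca: 13.64 / 40.08 = 0.3403 mol; I: 86.36 / 126.90 = 0.6805 mol
Smallest is Ca at 0.3403 mol; normalising gives Ca 1.000, I 2.000
Ratio ≈ 1:2, so the empirical formula is CaI2

CaI2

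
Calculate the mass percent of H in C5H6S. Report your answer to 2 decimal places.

6.16%

Molar mass = 5(12.01) + 6(1.008) + 1(32.07) = 98.168 g/mol
Mass of H per mole = 6 × 1.008 = 6.048 g
% H = 6.048 / 98.168 × 100 = 6.16%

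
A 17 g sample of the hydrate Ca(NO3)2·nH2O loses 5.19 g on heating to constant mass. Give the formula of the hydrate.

Ca(NO3)2·4H2O

Mass of anhydrous Ca(NO3)2 = 17 − 5.19 = 11.81 g
mol H2O = 5.19 / 18.02 = 0.288
Molar mass of Ca(NO3)2 = 164.10 g/mol → mol Ca(NO3)2 = 11.81 / 164.10 = 0.07197
n = 0.288 / 0.07197 = 4.00 ≈ 4 → Ca(NO3)2·4H2O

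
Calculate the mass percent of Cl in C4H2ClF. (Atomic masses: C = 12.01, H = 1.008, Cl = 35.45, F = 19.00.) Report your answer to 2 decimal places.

33.92%

Molar mass = 4(12.01) + 2(1.008) + 1(35.45) + 1(19.00) = 104.506 g/mol
Mass of Cl per mole = 1 × 35.45 = 35.450 g
% Cl = 35.450 / 104.506 × 100 = 33.92%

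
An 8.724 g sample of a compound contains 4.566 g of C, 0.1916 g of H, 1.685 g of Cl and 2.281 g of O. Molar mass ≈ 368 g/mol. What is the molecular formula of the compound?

C16H8Cl2O6

Moles — C: 4.566 / 12.01 = 0.3802 mol; H: 0.1916 / 1.008 = 0.1901 mol; Cl: 1.685 / 35.45 = 0.04753 mol; O: 2.281 / 16.00 = 0.1426 mol
Ratios (÷ 0.04753): C 7.999, H 3.999, Cl 1.000, O 2.999
≈ 8:4:1:3 → C8H4ClO3
Empirical-formula mass = 183.56 g/mol
n = 368 / 183.56 = 2.00 ≈ 2
Molecular formula = (C8H4ClO3)×2 = C16H8Cl2O6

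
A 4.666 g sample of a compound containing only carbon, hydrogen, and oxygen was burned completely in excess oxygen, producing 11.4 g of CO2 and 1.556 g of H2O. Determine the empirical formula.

mol C = 11.4 / 44.01 = 0.2590; mass C = 0.2590 × 12.01 = 3.111 g
mol H = 2 × (1.556 / 18.02) = 0.1727; mass H = 0.1727 × 1.008 = 0.1741 g
mass O = 4.666 − (3.285) = 1.381 g → mol O = 0.08631
Smallest is O at 0.08631 mol; normalising gives C 3.001, H 2.001, O 1.000
→ C3H2O

C3H2O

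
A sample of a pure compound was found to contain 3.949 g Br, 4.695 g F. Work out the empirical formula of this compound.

BrF5

Br: 3.949 g ÷ 79.90 g/mol = 0.04942 mol
F: 4.695 g ÷ 19.00 g/mol = 0.2471 mol
Ratios (÷ 0.04942): Br 1.000, F 5.000
→ BrF5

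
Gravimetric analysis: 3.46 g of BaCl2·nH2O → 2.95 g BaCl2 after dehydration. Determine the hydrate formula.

Mass of water lost = 3.46 − 2.95 = 0.51 g → 0.51 / 18.02 = 0.0283 mol H2O
Molar mass of BaCl2 = 208.23 g/mol → mol BaCl2 = 2.95 / 208.23 = 0.01417
n = 0.0283 / 0.01417 = 2.00 ≈ 2 → BaCl2·2H2O

BaCl2·2H2O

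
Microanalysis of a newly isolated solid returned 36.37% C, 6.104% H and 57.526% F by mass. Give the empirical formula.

Assume 100 g: 36.37 g C, 6.104 g H, 57.526 g F.
C: 36.37 g ÷ 12.01 g/mol = 3.028 mol
H: 6.104 g ÷ 1.008 g/mol = 6.056 mol
F: 57.526 g ÷ 19.00 g/mol = 3.028 mol
Divide by the smallest (3.028 mol F): C 1.000, H 2.000, F 1.000
Ratio ≈ 1:2:1, so the empirical formula is CH2F

CH2F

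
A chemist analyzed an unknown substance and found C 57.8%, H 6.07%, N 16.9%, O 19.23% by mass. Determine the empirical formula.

Assume 100 g: 57.8 g C, 6.07 g H, 16.9 g N, 19.23 g O.
Moles — C: 57.8 / 12.01 = 4.813 mol; H: 6.07 / 1.008 = 6.022 mol; N: 16.9 / 14.01 = 1.206 mol; O: 19.23 / 16.00 = 1.202 mol
Ratios (÷ 1.202): C 4.004, H 5.010, N 1.004, O 1.000
≈ 4:5:1:1 → C4H5NO

C4H5NO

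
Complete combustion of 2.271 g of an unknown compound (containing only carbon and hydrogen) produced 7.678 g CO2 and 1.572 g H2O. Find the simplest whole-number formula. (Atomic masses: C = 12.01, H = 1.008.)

CH

mol C = 7.678 / 44.01 = 0.1745; mass C = 0.1745 × 12.01 = 2.095 g
mol H = 2 × (1.572 / 18.02) = 0.1745; mass H = 0.1745 × 1.008 = 0.1759 g
Divide by the smallest (0.1745 mol C): C 1.000, H 1.000
Ratio ≈ 1:1, so the empirical formula is CH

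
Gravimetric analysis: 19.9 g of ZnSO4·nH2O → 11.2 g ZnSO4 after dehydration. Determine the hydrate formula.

ZnSO4·7H2O

Mass of water lost = 19.9 − 11.2 = 8.7 g → 8.7 / 18.02 = 0.4828 mol H2O
Molar mass of ZnSO4 = 161.45 g/mol → mol ZnSO4 = 11.2 / 161.45 = 0.06937
n = 0.4828 / 0.06937 = 6.96 ≈ 7 → ZnSO4·7H2O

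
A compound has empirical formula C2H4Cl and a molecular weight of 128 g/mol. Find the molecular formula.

Empirical-formula mass = 63.50 g/mol
n = 128 / 63.50 = 2.02 ≈ 2
Molecular formula = (C2H4Cl)2 = C4H8Cl2

C4H8Cl2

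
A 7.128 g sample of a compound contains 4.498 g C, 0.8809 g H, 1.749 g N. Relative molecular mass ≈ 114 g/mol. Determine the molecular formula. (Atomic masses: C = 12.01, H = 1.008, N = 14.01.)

C6H14N2

C: 4.498 g ÷ 12.01 g/mol = 0.3745 mol
H: 0.8809 g ÷ 1.008 g/mol = 0.8739 mol
N: 1.749 g ÷ 14.01 g/mol = 0.1248 mol
Divide by the smallest (0.1248 mol N): C 3.000, H 7.000, N 1.000
→ C3H7N
Empirical-formula mass = 57.10 g/mol
n = 114 / 57.10 = 2.00 ≈ 2
Molecular formula = (C3H7N)×2 = C6H14N2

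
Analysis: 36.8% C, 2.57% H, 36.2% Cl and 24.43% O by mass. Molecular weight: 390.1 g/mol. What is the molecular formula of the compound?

C12H10Cl4O6

Assume 100 g: 36.8 g C, 2.57 g H, 36.2 g Cl, 24.43 g O.
n(C) = 36.8/12.01 = 3.064, n(H) = 2.57/1.008 = 2.55, n(Cl) = 36.2/35.45 = 1.021, n(O) = 24.43/16.00 = 1.527
Ratios (÷ 1.021): C 3.001, H 2.497, Cl 1.000, O 1.495
Scaling by 2: C 6.00, H 4.99, Cl 2.00, O 2.99 → C6H5Cl2O3
Empirical-formula mass = 196.00 g/mol
n = 390.1 / 196.00 = 1.99 ≈ 2
Molecular formula = (C6H5Cl2O3)×2 = C12H10Cl4O6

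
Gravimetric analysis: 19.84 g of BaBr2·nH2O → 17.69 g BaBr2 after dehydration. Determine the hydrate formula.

BaBr2·2H2O

Mass of water lost = 19.84 − 17.69 = 2.15 g → 2.15 / 18.02 = 0.1193 mol H2O
Molar mass of BaBr2 = 297.13 g/mol → mol BaBr2 = 17.69 / 297.13 = 0.05954
n = 0.1193 / 0.05954 = 2.00 ≈ 2 → BaBr2·2H2O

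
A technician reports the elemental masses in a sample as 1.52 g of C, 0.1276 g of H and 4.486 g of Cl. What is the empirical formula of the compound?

n(C) = 1.52/12.01 = 0.1266, n(H) = 0.1276/1.008 = 0.1266, n(Cl) = 4.486/35.45 = 0.1265
Ratios (÷ 0.1265): C 1.000, H 1.000, Cl 1.000
→ CHCl

CHCl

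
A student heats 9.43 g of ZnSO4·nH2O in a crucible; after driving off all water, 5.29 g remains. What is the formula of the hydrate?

ZnSO4·7H2O

Mass of water lost = 9.43 − 5.29 = 4.14 g → 4.14 / 18.02 = 0.2297 mol H2O
Molar mass of ZnSO4 = 161.45 g/mol → mol ZnSO4 = 5.29 / 161.45 = 0.03277
n = 0.2297 / 0.03277 = 7.01 ≈ 7 → ZnSO4·7H2O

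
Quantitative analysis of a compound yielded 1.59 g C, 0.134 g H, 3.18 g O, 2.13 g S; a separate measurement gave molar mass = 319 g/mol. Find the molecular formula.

C6H6O9S3

Moles — C: 1.59 / 12.01 = 0.1324 mol; H: 0.134 / 1.008 = 0.1329 mol; O: 3.18 / 16.00 = 0.1988 mol; S: 2.13 / 32.07 = 0.06642 mol
Ratios (÷ 0.06642): C 1.993, H 2.002, O 2.992, S 1.000
≈ 2:2:3:1 → C2H2O3S
Empirical-formula mass = 106.11 g/mol
n = 319 / 106.11 = 3.01 ≈ 3
Molecular formula = (C2H2O3S)×3 = C6H6O9S3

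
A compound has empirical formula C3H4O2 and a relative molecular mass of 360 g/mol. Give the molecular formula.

C15H20O10

Empirical-formula mass = 72.06 g/mol
n = 360 / 72.06 = 5.00 ≈ 5
Molecular formula = (C3H4O2)5 = C15H20O10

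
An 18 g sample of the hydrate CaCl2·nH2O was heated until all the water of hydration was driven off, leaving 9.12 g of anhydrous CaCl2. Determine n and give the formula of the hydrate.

CaCl2·6H2O

Mass of water lost = 18 − 9.12 = 8.88 g → 8.88 / 18.02 = 0.4928 mol H2O
Molar mass of CaCl2 = 110.98 g/mol → mol CaCl2 = 9.12 / 110.98 = 0.08218
n = 0.4928 / 0.08218 = 6.00 ≈ 6 → CaCl2·6H2O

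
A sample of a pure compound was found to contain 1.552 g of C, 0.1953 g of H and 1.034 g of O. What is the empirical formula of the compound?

C2H3O

n(C) = 1.552/12.01 = 0.1292, n(H) = 0.1953/1.008 = 0.1938, n(O) = 1.034/16.00 = 0.06463
Divide by the smallest (0.06463 mol O): C 2.000, H 2.998, O 1.000
≈ 2:3:1 → C2H3O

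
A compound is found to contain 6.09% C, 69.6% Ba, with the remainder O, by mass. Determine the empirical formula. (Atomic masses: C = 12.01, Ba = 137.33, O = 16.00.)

Assume 100 g: 6.09 g C, 69.6 g Ba, 24.31 g O.
Moles — C: 6.09 / 12.01 = 0.5071 mol; Ba: 69.6 / 137.33 = 0.5068 mol; O: 24.31 / 16.00 = 1.519 mol
Divide by the smallest (0.5068 mol Ba): C 1.001, Ba 1.000, O 2.998
→ CBaO3

CBaO3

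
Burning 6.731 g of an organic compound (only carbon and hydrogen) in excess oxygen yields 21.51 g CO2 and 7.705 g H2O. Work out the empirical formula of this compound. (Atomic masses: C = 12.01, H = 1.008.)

C4H7

mol C = 21.51 / 44.01 = 0.4888; mass C = 0.4888 × 12.01 = 5.870 g
mol H = 2 × (7.705 / 18.02) = 0.8552; mass H = 0.8552 × 1.008 = 0.8620 g
Divide by the smallest (0.4888 mol C): C 1.000, H 1.750
×4: C 4.00, H 7.00 → C4H7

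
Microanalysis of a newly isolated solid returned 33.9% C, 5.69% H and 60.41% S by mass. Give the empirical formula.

Assume 100 g: 33.9 g C, 5.69 g H, 60.41 g S.
Moles — C: 33.9 / 12.01 = 2.823 mol; H: 5.69 / 1.008 = 5.645 mol; S: 60.41 / 32.07 = 1.884 mol
Smallest is S at 1.884 mol; normalising gives C 1.498, H 2.997, S 1.000
×2: C 3.00, H 5.99, S 2.00 → C3H6S2

C3H6S2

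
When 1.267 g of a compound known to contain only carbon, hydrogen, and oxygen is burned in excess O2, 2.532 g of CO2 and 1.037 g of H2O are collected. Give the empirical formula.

C2H4O

mol C = 2.532 / 44.01 = 0.05753; mass C = 0.05753 × 12.01 = 0.6910 g
mol H = 2 × (1.037 / 18.02) = 0.1151; mass H = 0.1151 × 1.008 = 0.1160 g
mass O = 1.267 − (0.8070) = 0.4600 g → mol O = 0.02875
Ratios (÷ 0.02875): C 2.001, H 4.003, O 1.000
≈ 2:4:1 → C2H4O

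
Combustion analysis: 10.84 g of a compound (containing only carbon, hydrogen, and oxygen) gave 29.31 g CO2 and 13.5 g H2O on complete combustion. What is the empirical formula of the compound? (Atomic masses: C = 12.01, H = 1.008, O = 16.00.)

C8H18O

mol C = 29.31 / 44.01 = 0.6660; mass C = 0.6660 × 12.01 = 7.998 g
mol H = 2 × (13.5 / 18.02) = 1.498; mass H = 1.498 × 1.008 = 1.510 g
mass O = 10.84 − (9.509) = 1.331 g → mol O = 0.08320
Divide by the smallest (0.0832 mol O): C 8.005, H 18.009, O 1.000
Ratio ≈ 8:18:1, so the empirical formula is C8H18O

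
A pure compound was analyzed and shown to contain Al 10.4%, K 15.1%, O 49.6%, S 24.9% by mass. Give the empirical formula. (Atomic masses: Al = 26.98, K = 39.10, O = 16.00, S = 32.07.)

Assume 100 g: 10.4 g Al, 15.1 g K, 49.6 g O, 24.9 g S.
n(Al) = 10.4/26.98 = 0.3855, n(K) = 15.1/39.10 = 0.3862, n(O) = 49.6/16.00 = 3.1, n(S) = 24.9/32.07 = 0.7764
Divide by the smallest (0.3855 mol Al): Al 1.000, K 1.002, O 8.042, S 2.014
→ AlKO8S2

AlKO8S2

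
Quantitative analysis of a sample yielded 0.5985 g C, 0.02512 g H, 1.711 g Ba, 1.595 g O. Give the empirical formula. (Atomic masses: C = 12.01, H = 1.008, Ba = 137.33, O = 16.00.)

C4H2BaO8

n(C) = 0.5985/12.01 = 0.04983, n(H) = 0.02512/1.008 = 0.02492, n(Ba) = 1.711/137.33 = 0.01246, n(O) = 1.595/16.00 = 0.09969
Smallest is Ba at 0.01246 mol; normalising gives C 4.000, H 2.000, Ba 1.000, O 8.001
Ratio ≈ 4:2:1:8, so the empirical formula is C4H2BaO8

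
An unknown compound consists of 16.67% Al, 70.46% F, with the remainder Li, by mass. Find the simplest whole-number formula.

AlF6Li3

Assume 100 g: 16.67 g Al, 70.46 g F, 12.87 g Li.
n(Al) = 16.67/26.98 = 0.6179, n(F) = 70.46/19.00 = 3.708, n(Li) = 12.87/6.94 = 1.854
Divide by the smallest (0.6179 mol Al): Al 1.000, F 6.002, Li 3.001
≈ 1:6:3 → AlF6Li3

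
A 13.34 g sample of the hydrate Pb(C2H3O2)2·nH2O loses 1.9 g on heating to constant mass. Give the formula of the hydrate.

Mass of anhydrous Pb(C2H3O2)2 = 13.34 − 1.9 = 11.44 g
mol H2O = 1.9 / 18.02 = 0.1054
Molar mass of Pb(C2H3O2)2 = 325.29 g/mol → mol Pb(C2H3O2)2 = 11.44 / 325.29 = 0.03517
n = 0.1054 / 0.03517 = 3.00 ≈ 3 → Pb(C2H3O2)2·3H2O

Pb(C2H3O2)2·3H2O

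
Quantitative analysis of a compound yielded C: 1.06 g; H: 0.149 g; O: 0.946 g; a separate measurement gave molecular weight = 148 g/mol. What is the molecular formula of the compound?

C6H10O4

C: 1.06 g ÷ 12.01 g/mol = 0.08826 mol
H: 0.149 g ÷ 1.008 g/mol = 0.1478 mol
O: 0.946 g ÷ 16.00 g/mol = 0.05912 mol
Ratios (÷ 0.05912): C 1.493, H 2.500, O 1.000
×2: C 2.99, H 5.00, O 2.00 → C3H5O2
Empirical-formula mass = 73.07 g/mol
n = 148 / 73.07 = 2.03 ≈ 2
Molecular formula = (C3H5O2)×2 = C6H10O4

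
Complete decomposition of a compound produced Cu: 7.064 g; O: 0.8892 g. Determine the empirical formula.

Moles — Cu: 7.064 / 63.55 = 0.1112 mol; O: 0.8892 / 16.00 = 0.05557 mol
Smallest is O at 0.05557 mol; normalising gives Cu 2.000, O 1.000
≈ 2:1 → Cu2O

Cu2O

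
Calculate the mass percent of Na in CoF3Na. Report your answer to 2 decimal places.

16.55%

Molar mass = 1(58.93) + 3(19.00) + 1(22.99) = 138.920 g/mol
Mass of Na per mole = 1 × 22.99 = 22.990 g
% Na = 22.990 / 138.920 × 100 = 16.55%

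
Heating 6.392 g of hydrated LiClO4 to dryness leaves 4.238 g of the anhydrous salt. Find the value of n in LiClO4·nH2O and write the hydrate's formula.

Mass of water lost = 6.392 − 4.238 = 2.154 g → 2.154 / 18.02 = 0.1195 mol H2O
Molar mass of LiClO4 = 106.39 g/mol → mol LiClO4 = 4.238 / 106.39 = 0.03983
n = 0.1195 / 0.03983 = 3.00 ≈ 3 → LiClO4·3H2O

LiClO4·3H2O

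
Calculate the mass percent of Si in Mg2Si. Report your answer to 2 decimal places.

36.62%

Molar mass = 2(24.31) + 1(28.09) = 76.710 g/mol
Mass of Si per mole = 1 × 28.09 = 28.090 g
% Si = 28.090 / 76.710 × 100 = 36.62%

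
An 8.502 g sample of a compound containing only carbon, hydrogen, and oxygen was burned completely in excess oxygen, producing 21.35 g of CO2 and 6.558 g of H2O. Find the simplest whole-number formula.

mol C = 21.35 / 44.01 = 0.4851; mass C = 0.4851 × 12.01 = 5.826 g
mol H = 2 × (6.558 / 18.02) = 0.7279; mass H = 0.7279 × 1.008 = 0.7337 g
mass O = 8.502 − (6.560) = 1.942 g → mol O = 0.1214
Ratios (÷ 0.1214): C 3.997, H 5.997, O 1.000
Ratio ≈ 4:6:1, so the empirical formula is C4H6O

C4H6O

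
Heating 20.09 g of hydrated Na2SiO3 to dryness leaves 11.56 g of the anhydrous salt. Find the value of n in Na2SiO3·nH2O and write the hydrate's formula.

Mass of water lost = 20.09 − 11.56 = 8.53 g → 8.53 / 18.02 = 0.4734 mol H2O
Molar mass of Na2SiO3 = 122.07 g/mol → mol Na2SiO3 = 11.56 / 122.07 = 0.0947
n = 0.4734 / 0.0947 = 5.00 ≈ 5 → Na2SiO3·5H2O

Na2SiO3·5H2O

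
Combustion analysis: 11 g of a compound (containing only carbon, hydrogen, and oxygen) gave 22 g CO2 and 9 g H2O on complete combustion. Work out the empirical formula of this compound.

mol C = 22 / 44.01 = 0.4999; mass C = 0.4999 × 12.01 = 6.004 g
mol H = 2 × (9 / 18.02) = 0.9989; mass H = 0.9989 × 1.008 = 1.007 g
mass O = 11 − (7.011) = 3.989 g → mol O = 0.2493
Ratios (÷ 0.2493): C 2.005, H 4.006, O 1.000
Ratio ≈ 2:4:1, so the empirical formula is C2H4O

C2H4O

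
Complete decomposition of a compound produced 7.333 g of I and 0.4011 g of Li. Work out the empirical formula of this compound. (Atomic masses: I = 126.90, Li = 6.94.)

I: 7.333 g ÷ 126.90 g/mol = 0.05779 mol
Li: 0.4011 g ÷ 6.94 g/mol = 0.0578 mol
Smallest is I at 0.05779 mol; normalising gives I 1.000, Li 1.000
Ratio ≈ 1:1, so the empirical formula is ILi

ILi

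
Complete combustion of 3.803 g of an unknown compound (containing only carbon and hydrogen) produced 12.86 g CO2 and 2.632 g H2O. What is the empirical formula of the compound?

CH

mol C = 12.86 / 44.01 = 0.2922; mass C = 0.2922 × 12.01 = 3.509 g
mol H = 2 × (2.632 / 18.02) = 0.2921; mass H = 0.2921 × 1.008 = 0.2945 g
Smallest is H at 0.2921 mol; normalising gives C 1.000, H 1.000
Ratio ≈ 1:1, so the empirical formula is CH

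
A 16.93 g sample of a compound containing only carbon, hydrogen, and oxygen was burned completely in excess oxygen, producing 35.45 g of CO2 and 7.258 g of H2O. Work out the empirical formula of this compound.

C2H2O

mol C = 35.45 / 44.01 = 0.8055; mass C = 0.8055 × 12.01 = 9.674 g
mol H = 2 × (7.258 / 18.02) = 0.8055; mass H = 0.8055 × 1.008 = 0.8120 g
mass O = 16.93 − (10.49) = 6.444 g → mol O = 0.4027
Ratios (÷ 0.4027): C 2.000, H 2.000, O 1.000
Ratio ≈ 2:2:1, so the empirical formula is C2H2O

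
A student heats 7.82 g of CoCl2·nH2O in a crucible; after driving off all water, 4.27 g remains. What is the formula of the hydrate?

Mass of water lost = 7.82 − 4.27 = 3.55 g → 3.55 / 18.02 = 0.197 mol H2O
Molar mass of CoCl2 = 129.83 g/mol → mol CoCl2 = 4.27 / 129.83 = 0.03289
n = 0.197 / 0.03289 = 5.99 ≈ 6 → CoCl2·6H2O

CoCl2·6H2O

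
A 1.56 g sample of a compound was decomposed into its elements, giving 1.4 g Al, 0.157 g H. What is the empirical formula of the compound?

AlH3

Moles — Al: 1.4 / 26.98 = 0.05189 mol; H: 0.157 / 1.008 = 0.1558 mol
Ratios (÷ 0.05189): Al 1.000, H 3.002
Ratio ≈ 1:3, so the empirical formula is AlH3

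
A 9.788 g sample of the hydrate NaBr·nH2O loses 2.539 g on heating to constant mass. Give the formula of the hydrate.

Mass of anhydrous NaBr = 9.788 − 2.539 = 7.249 g
mol H2O = 2.539 / 18.02 = 0.1409
Molar mass of NaBr = 102.89 g/mol → mol NaBr = 7.249 / 102.89 = 0.07045
n = 0.1409 / 0.07045 = 2.00 ≈ 2 → NaBr·2H2O

NaBr·2H2O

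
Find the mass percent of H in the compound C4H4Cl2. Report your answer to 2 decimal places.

3.28%

Molar mass = 4(12.01) + 4(1.008) + 2(35.45) = 122.972 g/mol
Mass of H per mole = 4 × 1.008 = 4.032 g
% H = 4.032 / 122.972 × 100 = 3.28%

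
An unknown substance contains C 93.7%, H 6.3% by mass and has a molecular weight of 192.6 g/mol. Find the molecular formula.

C15H12

Assume 100 g: 93.7 g C, 6.3 g H.
Moles — C: 93.7 / 12.01 = 7.802 mol; H: 6.3 / 1.008 = 6.25 mol
Divide by the smallest (6.25 mol H): C 1.248, H 1.000
×4: C 4.99, H 4.00 → C5H4
Empirical-formula mass = 64.08 g/mol
n = 192.6 / 64.08 = 3.01 ≈ 3
Molecular formula = (C5H4)×3 = C15H12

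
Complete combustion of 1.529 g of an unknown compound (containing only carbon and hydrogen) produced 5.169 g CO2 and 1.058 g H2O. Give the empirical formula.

CH

mol C = 5.169 / 44.01 = 0.1175; mass C = 0.1175 × 12.01 = 1.411 g
mol H = 2 × (1.058 / 18.02) = 0.1174; mass H = 0.1174 × 1.008 = 0.1184 g
Ratios (÷ 0.1174): C 1.000, H 1.000
≈ 1:1 → CH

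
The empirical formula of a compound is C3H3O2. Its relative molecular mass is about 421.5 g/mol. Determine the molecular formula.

C18H18O12

Empirical-formula mass = 71.05 g/mol
n = 421.5 / 71.05 = 5.93 ≈ 6
Molecular formula = (C3H3O2)6 = C18H18O12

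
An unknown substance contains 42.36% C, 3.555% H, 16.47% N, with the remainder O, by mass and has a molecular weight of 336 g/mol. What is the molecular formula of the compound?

Assume 100 g: 42.36 g C, 3.555 g H, 16.47 g N, 37.615 g O.
Moles — C: 42.36 / 12.01 = 3.527 mol; H: 3.555 / 1.008 = 3.527 mol; N: 16.47 / 14.01 = 1.176 mol; O: 37.615 / 16.00 = 2.351 mol
Smallest is N at 1.176 mol; normalising gives C 3.000, H 3.000, N 1.000, O 2.000
Ratio ≈ 3:3:1:2, so the empirical formula is C3H3NO2
Empirical-formula mass = 85.06 g/mol
n = 336 / 85.06 = 3.95 ≈ 4
Molecular formula = (C3H3NO2)×4 = C12H12N4O8

C12H12N4O8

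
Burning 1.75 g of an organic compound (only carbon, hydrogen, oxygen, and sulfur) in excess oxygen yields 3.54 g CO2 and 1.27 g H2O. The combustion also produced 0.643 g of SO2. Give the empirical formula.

mol C = 3.54 / 44.01 = 0.08044; mass C = 0.08044 × 12.01 = 0.9660 g
mol H = 2 × (1.27 / 18.02) = 0.1410; mass H = 0.1410 × 1.008 = 0.1421 g
mol S = 0.643 / 64.07 = 0.01004; mass S = 0.3219 g
mass O = 1.75 − (1.430) = 0.3200 g → mol O = 0.02000
Divide by the smallest (0.01004 mol S): C 8.015, H 14.045, O 1.993, S 1.000
≈ 8:14:2:1 → C8H14O2S

C8H14O2S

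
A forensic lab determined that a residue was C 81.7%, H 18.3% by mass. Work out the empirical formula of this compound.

Assume 100 g: 81.7 g C, 18.3 g H.
C: 81.7 g ÷ 12.01 g/mol = 6.803 mol
H: 18.3 g ÷ 1.008 g/mol = 18.15 mol
Ratios (÷ 6.803): C 1.000, H 2.669
Scaling by 3: C 3.00, H 8.01 → C3H8

C3H8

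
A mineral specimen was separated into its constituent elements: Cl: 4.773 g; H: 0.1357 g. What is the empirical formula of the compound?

ClH

Moles — Cl: 4.773 / 35.45 = 0.1346 mol; H: 0.1357 / 1.008 = 0.1346 mol
Smallest is H at 0.1346 mol; normalising gives Cl 1.000, H 1.000
→ ClH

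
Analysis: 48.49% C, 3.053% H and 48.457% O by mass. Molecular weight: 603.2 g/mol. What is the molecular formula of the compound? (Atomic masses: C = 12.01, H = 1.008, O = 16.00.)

C24H18O18

Assume 100 g: 48.49 g C, 3.053 g H, 48.457 g O.
n(C) = 48.49/12.01 = 4.037, n(H) = 3.053/1.008 = 3.029, n(O) = 48.457/16.00 = 3.029
Ratios (÷ 3.029): C 1.333, H 1.000, O 1.000
Multiply by 3: C 4.00, H 3.00, O 3.00 → C4H3O3
Empirical-formula mass = 99.06 g/mol
n = 603.2 / 99.06 = 6.09 ≈ 6
Molecular formula = (C4H3O3)×6 = C24H18O18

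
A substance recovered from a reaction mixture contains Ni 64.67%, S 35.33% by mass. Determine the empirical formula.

Assume 100 g: 64.67 g Ni, 35.33 g S.
Ni: 64.67 g ÷ 58.69 g/mol = 1.102 mol
S: 35.33 g ÷ 32.07 g/mol = 1.102 mol
Ratios (÷ 1.102): Ni 1.000, S 1.000
→ NiS

NiS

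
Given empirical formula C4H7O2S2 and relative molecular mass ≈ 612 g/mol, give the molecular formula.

C16H28O8S8

Empirical-formula mass = 151.24 g/mol
n = 612 / 151.24 = 4.05 ≈ 4
Molecular formula = (C4H7O2S2)4 = C16H28O8S8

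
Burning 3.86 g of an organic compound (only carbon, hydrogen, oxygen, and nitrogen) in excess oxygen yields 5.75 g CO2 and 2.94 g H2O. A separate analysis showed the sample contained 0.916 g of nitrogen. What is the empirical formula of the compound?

C2H5NO

mol C = 5.75 / 44.01 = 0.1307; mass C = 0.1307 × 12.01 = 1.569 g
mol H = 2 × (2.94 / 18.02) = 0.3263; mass H = 0.3263 × 1.008 = 0.3289 g
mol N = 0.916 / 14.01 = 0.06538
mass O = 3.86 − (2.814) = 1.046 g → mol O = 0.06537
Ratios (÷ 0.06537): C 1.999, H 4.991, N 1.000, O 1.000
→ C2H5NO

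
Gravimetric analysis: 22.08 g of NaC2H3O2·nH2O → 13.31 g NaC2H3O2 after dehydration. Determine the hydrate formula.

NaC2H3O2·3H2O

Mass of water lost = 22.08 − 13.31 = 8.77 g → 8.77 / 18.02 = 0.4867 mol H2O
Molar mass of NaC2H3O2 = 82.03 g/mol → mol NaC2H3O2 = 13.31 / 82.03 = 0.1622
n = 0.4867 / 0.1622 = 3.00 ≈ 3 → NaC2H3O2·3H2O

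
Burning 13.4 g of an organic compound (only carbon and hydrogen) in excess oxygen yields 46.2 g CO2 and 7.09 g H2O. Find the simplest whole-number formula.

mol C = 46.2 / 44.01 = 1.050; mass C = 1.050 × 12.01 = 12.61 g
mol H = 2 × (7.09 / 18.02) = 0.7869; mass H = 0.7869 × 1.008 = 0.7932 g
Divide by the smallest (0.7869 mol H): C 1.334, H 1.000
Multiply by 3: C 4.00, H 3.00 → C4H3

C4H3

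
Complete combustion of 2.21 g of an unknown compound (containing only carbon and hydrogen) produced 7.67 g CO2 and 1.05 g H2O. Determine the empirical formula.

mol C = 7.67 / 44.01 = 0.1743; mass C = 0.1743 × 12.01 = 2.093 g
mol H = 2 × (1.05 / 18.02) = 0.1165; mass H = 0.1165 × 1.008 = 0.1175 g
Divide by the smallest (0.1165 mol H): C 1.495, H 1.000
×2: C 2.99, H 2.00 → C3H2

C3H2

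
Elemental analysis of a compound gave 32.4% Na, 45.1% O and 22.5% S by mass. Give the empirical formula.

Na2O4S

Assume 100 g: 32.4 g Na, 45.1 g O, 22.5 g S.
Na: 32.4 g ÷ 22.99 g/mol = 1.409 mol
O: 45.1 g ÷ 16.00 g/mol = 2.819 mol
S: 22.5 g ÷ 32.07 g/mol = 0.7016 mol
Ratios (÷ 0.7016): Na 2.009, O 4.018, S 1.000
Ratio ≈ 2:4:1, so the empirical formula is Na2O4S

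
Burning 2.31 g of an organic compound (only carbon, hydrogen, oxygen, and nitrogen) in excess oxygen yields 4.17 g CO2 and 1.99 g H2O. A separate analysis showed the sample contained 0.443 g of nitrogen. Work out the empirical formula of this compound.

C3H7NO

mol C = 4.17 / 44.01 = 0.09475; mass C = 0.09475 × 12.01 = 1.138 g
mol H = 2 × (1.99 / 18.02) = 0.2209; mass H = 0.2209 × 1.008 = 0.2226 g
mol N = 0.443 / 14.01 = 0.03162
mass O = 2.31 − (1.804) = 0.5064 g → mol O = 0.03165
Smallest is N at 0.03162 mol; normalising gives C 2.997, H 6.985, N 1.000, O 1.001
≈ 3:7:1:1 → C3H7NO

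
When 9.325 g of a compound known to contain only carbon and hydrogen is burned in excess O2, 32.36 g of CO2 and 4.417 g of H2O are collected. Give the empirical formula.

mol C = 32.36 / 44.01 = 0.7353; mass C = 0.7353 × 12.01 = 8.831 g
mol H = 2 × (4.417 / 18.02) = 0.4902; mass H = 0.4902 × 1.008 = 0.4942 g
Smallest is H at 0.4902 mol; normalising gives C 1.500, H 1.000
Scaling by 2: C 3.00, H 2.00 → C3H2

C3H2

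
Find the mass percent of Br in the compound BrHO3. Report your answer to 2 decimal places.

61.98%

Molar mass = 1(79.90) + 1(1.008) + 3(16.00) = 128.908 g/mol
Mass of Br per mole = 1 × 79.90 = 79.900 g
% Br = 79.900 / 128.908 × 100 = 61.98%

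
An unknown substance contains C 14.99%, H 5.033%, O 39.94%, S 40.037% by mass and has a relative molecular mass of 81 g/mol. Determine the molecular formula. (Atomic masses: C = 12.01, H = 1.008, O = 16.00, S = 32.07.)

Assume 100 g: 14.99 g C, 5.033 g H, 39.94 g O, 40.037 g S.
C: 14.99 g ÷ 12.01 g/mol = 1.248 mol
H: 5.033 g ÷ 1.008 g/mol = 4.993 mol
O: 39.94 g ÷ 16.00 g/mol = 2.496 mol
S: 40.037 g ÷ 32.07 g/mol = 1.248 mol
Smallest is C at 1.248 mol; normalising gives C 1.000, H 4.000, O 2.000, S 1.000
Ratio ≈ 1:4:2:1, so the empirical formula is CH4O2S
Empirical-formula mass = 80.11 g/mol
n = 81 / 80.11 = 1.01 ≈ 1
Molecular formula = empirical formula = CH4O2S

CH4O2S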